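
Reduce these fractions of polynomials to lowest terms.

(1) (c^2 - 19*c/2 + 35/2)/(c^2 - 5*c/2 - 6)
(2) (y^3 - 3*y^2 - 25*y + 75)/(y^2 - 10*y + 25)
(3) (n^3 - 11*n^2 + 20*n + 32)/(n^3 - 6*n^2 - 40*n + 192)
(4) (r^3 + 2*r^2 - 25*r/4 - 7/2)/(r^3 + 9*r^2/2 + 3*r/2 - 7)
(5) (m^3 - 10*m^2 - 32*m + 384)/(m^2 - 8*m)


(1) = (2*c^2 - 19*c + 35)/(2*c^2 - 5*c - 12)
(2) = (y^2 + 2*y - 15)/(y - 5)
(3) = (n + 1)/(n + 6)
(4) = (2*r^2 - 3*r - 2)/(2*r^2 + 2*r - 4)
(5) = (m^2 - 2*m - 48)/m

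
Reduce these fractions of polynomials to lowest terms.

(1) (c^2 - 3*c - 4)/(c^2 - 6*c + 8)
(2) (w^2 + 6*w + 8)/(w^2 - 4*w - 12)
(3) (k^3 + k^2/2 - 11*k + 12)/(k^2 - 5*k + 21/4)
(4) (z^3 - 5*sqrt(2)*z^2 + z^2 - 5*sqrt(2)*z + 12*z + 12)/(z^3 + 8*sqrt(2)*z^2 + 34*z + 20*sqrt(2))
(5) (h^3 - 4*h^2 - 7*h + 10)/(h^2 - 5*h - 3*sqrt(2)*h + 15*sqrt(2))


(1) = (c + 1)/(c - 2)
(2) = (w + 4)/(w - 6)
(3) = (2*k^2 + 4*k - 16)/(2*k - 7)
(4) = (z^3 + z^2*(1 - 5*sqrt(2)) + z*(12 - 5*sqrt(2)) + 12)/(z^3 + 8*sqrt(2)*z^2 + 34*z + 20*sqrt(2))
(5) = (h^2 + h - 2)/(h - 3*sqrt(2))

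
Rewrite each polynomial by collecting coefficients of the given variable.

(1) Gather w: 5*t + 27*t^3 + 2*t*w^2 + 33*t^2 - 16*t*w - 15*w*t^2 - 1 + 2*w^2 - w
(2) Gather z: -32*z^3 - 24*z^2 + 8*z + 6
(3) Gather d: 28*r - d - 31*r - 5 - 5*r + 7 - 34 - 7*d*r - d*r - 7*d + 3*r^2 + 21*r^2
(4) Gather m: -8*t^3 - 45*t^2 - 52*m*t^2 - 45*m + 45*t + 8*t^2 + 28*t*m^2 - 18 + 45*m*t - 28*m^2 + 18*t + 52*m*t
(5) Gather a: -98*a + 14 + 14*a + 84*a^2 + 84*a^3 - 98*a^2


(1) = 27*t^3 + 33*t^2 + 5*t + w^2*(2*t + 2) + w*(-15*t^2 - 16*t - 1) - 1
(2) = -32*z^3 - 24*z^2 + 8*z + 6
(3) = d*(-8*r - 8) + 24*r^2 - 8*r - 32
(4) = m^2*(28*t - 28) + m*(-52*t^2 + 97*t - 45) - 8*t^3 - 37*t^2 + 63*t - 18
(5) = 84*a^3 - 14*a^2 - 84*a + 14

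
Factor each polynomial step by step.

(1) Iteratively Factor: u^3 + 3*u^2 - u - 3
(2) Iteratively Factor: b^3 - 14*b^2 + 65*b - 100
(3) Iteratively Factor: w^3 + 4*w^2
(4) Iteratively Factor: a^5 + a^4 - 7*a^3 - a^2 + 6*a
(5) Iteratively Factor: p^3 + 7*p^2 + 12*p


(1) = (u - 1)*(u^2 + 4*u + 3) = (u - 1)*(u + 3)*(u + 1)
(2) = (b - 5)*(b^2 - 9*b + 20) = (b - 5)*(b - 4)*(b - 5)
(3) = (w + 4)*(w^2) = w*(w + 4)*(w)
(4) = (a)*(a^4 + a^3 - 7*a^2 - a + 6) = a*(a + 3)*(a^3 - 2*a^2 - a + 2) = a*(a - 2)*(a + 3)*(a^2 - 1) = a*(a - 2)*(a + 1)*(a + 3)*(a - 1)
(5) = (p)*(p^2 + 7*p + 12) = p*(p + 3)*(p + 4)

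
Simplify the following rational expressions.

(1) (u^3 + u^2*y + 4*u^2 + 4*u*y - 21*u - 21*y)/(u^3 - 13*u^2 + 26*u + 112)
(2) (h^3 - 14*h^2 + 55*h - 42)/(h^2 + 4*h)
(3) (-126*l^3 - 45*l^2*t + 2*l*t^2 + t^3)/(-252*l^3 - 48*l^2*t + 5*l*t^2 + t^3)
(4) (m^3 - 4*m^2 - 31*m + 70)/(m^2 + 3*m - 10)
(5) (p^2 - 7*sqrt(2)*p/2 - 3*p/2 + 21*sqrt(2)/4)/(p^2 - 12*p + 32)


(1) = (u^3 + u^2*y + 4*u^2 + 4*u*y - 21*u - 21*y)/(u^3 - 13*u^2 + 26*u + 112)
(2) = (h^3 - 14*h^2 + 55*h - 42)/(h^2 + 4*h)
(3) = (3*l + t)/(6*l + t)
(4) = m - 7
(5) = (4*p^2 + p*(-14*sqrt(2) - 6) + 21*sqrt(2))/(4*p^2 - 48*p + 128)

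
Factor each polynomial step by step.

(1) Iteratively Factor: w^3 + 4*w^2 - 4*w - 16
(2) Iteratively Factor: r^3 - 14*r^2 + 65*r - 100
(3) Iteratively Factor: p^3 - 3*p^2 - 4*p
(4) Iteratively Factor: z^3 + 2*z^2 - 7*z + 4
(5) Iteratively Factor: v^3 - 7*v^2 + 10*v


(1) = (w + 2)*(w^2 + 2*w - 8) = (w + 2)*(w + 4)*(w - 2)
(2) = (r - 4)*(r^2 - 10*r + 25) = (r - 5)*(r - 4)*(r - 5)
(3) = (p - 4)*(p^2 + p) = p*(p - 4)*(p + 1)
(4) = (z - 1)*(z^2 + 3*z - 4) = (z - 1)*(z + 4)*(z - 1)
(5) = (v - 5)*(v^2 - 2*v) = v*(v - 5)*(v - 2)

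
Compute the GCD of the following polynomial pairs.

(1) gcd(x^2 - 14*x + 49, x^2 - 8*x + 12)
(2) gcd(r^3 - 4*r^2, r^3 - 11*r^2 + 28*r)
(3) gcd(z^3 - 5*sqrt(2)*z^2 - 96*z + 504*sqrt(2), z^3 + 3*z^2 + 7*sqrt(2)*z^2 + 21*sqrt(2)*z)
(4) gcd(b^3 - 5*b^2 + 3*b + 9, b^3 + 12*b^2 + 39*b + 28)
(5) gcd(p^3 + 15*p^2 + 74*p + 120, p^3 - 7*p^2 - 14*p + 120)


(1) = gcd((x - 7)^2, (x - 6)*(x - 2)) = 1
(2) = gcd(r^2*(r - 4), r*(r - 7)*(r - 4)) = r^2 - 4*r
(3) = z + 7*sqrt(2)
(4) = gcd((b - 3)^2*(b + 1), (b + 1)*(b + 4)*(b + 7)) = b + 1
(5) = gcd((p + 4)*(p + 5)*(p + 6), (p - 6)*(p - 5)*(p + 4)) = p + 4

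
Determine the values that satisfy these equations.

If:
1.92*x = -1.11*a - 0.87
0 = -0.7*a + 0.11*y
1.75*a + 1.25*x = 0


Then:
a = 0.55
x = -0.77
y = 3.51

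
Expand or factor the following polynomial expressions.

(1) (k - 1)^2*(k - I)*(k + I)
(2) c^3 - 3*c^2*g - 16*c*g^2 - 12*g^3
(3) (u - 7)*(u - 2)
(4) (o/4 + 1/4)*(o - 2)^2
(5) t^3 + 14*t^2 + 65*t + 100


(1) = k^4 - 2*k^3 + 2*k^2 - 2*k + 1
(2) = (c - 6*g)*(c + g)*(c + 2*g)
(3) = u^2 - 9*u + 14
(4) = o^3/4 - 3*o^2/4 + 1
(5) = (t + 4)*(t + 5)^2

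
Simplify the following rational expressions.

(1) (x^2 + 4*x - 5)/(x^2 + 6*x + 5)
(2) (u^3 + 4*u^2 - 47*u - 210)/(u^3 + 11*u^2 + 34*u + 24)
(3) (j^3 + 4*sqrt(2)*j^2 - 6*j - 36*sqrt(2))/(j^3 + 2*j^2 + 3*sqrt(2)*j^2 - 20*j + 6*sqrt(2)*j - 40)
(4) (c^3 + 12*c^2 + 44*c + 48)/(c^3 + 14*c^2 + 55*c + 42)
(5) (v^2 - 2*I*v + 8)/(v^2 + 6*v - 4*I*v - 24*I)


(1) = (x - 1)/(x + 1)
(2) = (u^2 - 2*u - 35)/(u^2 + 5*u + 4)
(3) = (j^2 + 6*sqrt(2)*j + 18)/(j^2 + j*(2 + 5*sqrt(2)) + 10*sqrt(2))
(4) = (c^2 + 6*c + 8)/(c^2 + 8*c + 7)
(5) = (v + 2*I)/(v + 6)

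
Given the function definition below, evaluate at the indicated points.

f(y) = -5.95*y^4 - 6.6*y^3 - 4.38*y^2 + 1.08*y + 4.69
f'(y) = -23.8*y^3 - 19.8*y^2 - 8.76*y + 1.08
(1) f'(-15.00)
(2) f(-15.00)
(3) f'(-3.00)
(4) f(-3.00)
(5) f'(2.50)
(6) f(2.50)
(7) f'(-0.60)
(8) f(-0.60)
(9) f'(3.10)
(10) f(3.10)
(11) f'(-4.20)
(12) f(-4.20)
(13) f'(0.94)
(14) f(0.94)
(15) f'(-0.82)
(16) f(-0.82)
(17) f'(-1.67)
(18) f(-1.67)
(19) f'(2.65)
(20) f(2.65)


(1) = 76002.48
(2) = -279940.76
(3) = 491.76
(4) = -341.72
(5) = -516.44
(6) = -355.53
(7) = 4.35
(8) = 3.12
(9) = -925.38
(10) = -780.17
(11) = 1451.89
(12) = -1439.59
(13) = -44.42
(14) = -8.29
(15) = 8.07
(16) = 1.81
(17) = 71.34
(18) = -24.87
(19) = -604.09
(20) = -439.46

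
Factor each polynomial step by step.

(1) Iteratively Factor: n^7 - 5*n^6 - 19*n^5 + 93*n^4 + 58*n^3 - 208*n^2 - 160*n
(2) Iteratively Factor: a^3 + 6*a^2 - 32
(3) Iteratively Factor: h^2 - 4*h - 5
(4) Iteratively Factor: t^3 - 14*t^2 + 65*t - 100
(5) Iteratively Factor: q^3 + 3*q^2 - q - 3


(1) = (n + 1)*(n^6 - 6*n^5 - 13*n^4 + 106*n^3 - 48*n^2 - 160*n) = (n - 4)*(n + 1)*(n^5 - 2*n^4 - 21*n^3 + 22*n^2 + 40*n) = (n - 4)*(n + 1)^2*(n^4 - 3*n^3 - 18*n^2 + 40*n) = n*(n - 4)*(n + 1)^2*(n^3 - 3*n^2 - 18*n + 40) = n*(n - 5)*(n - 4)*(n + 1)^2*(n^2 + 2*n - 8) = n*(n - 5)*(n - 4)*(n - 2)*(n + 1)^2*(n + 4)
(2) = (a - 2)*(a^2 + 8*a + 16) = (a - 2)*(a + 4)*(a + 4)
(3) = (h - 5)*(h + 1)
(4) = (t - 4)*(t^2 - 10*t + 25) = (t - 5)*(t - 4)*(t - 5)
(5) = (q - 1)*(q^2 + 4*q + 3) = (q - 1)*(q + 3)*(q + 1)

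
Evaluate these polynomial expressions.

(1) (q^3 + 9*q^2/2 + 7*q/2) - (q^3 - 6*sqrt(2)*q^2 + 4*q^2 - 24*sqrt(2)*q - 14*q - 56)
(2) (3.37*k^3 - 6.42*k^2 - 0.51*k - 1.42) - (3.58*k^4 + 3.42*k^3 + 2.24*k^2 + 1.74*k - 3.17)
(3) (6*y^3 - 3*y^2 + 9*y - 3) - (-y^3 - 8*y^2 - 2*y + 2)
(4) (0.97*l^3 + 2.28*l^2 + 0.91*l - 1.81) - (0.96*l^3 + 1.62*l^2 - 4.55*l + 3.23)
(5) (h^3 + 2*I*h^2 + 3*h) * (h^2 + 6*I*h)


(1) = q^2/2 + 6*sqrt(2)*q^2 + 35*q/2 + 24*sqrt(2)*q + 56
(2) = -3.58*k^4 - 0.05*k^3 - 8.66*k^2 - 2.25*k + 1.75
(3) = 7*y^3 + 5*y^2 + 11*y - 5
(4) = 0.01*l^3 + 0.66*l^2 + 5.46*l - 5.04
(5) = h^5 + 8*I*h^4 - 9*h^3 + 18*I*h^2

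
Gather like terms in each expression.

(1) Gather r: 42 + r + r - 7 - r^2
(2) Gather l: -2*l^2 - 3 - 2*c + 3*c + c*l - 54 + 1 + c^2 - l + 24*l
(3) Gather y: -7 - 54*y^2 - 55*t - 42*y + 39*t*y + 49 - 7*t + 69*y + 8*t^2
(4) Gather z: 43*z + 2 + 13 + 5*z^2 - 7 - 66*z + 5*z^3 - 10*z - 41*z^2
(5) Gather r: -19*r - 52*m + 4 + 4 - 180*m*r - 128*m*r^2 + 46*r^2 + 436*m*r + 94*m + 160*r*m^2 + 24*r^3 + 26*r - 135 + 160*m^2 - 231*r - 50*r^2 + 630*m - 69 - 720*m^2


(1) = -r^2 + 2*r + 35
(2) = c^2 + c - 2*l^2 + l*(c + 23) - 56
(3) = 8*t^2 - 62*t - 54*y^2 + y*(39*t + 27) + 42
(4) = 5*z^3 - 36*z^2 - 33*z + 8
(5) = -560*m^2 + 672*m + 24*r^3 + r^2*(-128*m - 4) + r*(160*m^2 + 256*m - 224) - 196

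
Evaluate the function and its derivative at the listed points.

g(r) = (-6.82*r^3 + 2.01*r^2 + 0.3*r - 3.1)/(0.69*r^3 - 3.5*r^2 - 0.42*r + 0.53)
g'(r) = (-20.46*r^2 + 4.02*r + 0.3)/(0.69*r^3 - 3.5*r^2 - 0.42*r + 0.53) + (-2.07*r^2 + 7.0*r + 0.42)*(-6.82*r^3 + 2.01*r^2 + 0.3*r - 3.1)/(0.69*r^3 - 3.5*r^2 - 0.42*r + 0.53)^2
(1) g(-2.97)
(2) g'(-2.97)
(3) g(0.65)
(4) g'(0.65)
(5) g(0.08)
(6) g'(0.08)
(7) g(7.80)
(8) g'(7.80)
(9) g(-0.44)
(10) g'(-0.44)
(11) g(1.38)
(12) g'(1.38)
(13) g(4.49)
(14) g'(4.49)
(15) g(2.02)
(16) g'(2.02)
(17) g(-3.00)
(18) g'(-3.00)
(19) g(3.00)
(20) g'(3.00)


(1) = -4.08
(2) = 0.73
(3) = 3.81
(4) = -9.55
(5) = -6.46
(6) = -12.14
(7) = -27.87
(8) = 6.83
(9) = 104.83
(10) = 15122.06
(11) = 3.42
(12) = 2.47
(13) = 61.17
(14) = 105.58
(15) = 5.67
(16) = 4.54
(17) = -4.10
(18) = 0.73
(19) = 12.37
(20) = 10.09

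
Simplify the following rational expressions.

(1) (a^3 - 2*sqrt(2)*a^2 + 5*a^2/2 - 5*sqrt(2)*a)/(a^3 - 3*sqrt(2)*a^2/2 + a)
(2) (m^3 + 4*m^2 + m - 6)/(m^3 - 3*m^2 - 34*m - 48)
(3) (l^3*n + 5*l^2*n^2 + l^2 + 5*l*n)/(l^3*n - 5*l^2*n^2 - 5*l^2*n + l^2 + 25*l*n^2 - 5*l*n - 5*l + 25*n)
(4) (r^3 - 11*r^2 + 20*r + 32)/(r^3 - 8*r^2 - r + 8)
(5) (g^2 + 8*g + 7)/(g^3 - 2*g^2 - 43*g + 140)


(1) = (4*a^2 + a*(10 - 8*sqrt(2)) - 20*sqrt(2))/(4*a^2 - 6*sqrt(2)*a + 4)
(2) = (m - 1)/(m - 8)
(3) = (l^2 + 5*l*n)/(l^2 - 5*l*n - 5*l + 25*n)
(4) = (r - 4)/(r - 1)
(5) = (g + 1)/(g^2 - 9*g + 20)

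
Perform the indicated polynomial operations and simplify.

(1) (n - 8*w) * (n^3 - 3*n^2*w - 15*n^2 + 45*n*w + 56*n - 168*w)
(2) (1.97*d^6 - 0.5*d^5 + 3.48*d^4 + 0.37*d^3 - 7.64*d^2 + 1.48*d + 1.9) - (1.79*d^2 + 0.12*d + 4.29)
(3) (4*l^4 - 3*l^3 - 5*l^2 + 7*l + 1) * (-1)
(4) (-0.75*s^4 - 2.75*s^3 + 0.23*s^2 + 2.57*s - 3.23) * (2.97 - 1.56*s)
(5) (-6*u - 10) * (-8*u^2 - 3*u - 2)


(1) = n^4 - 11*n^3*w - 15*n^3 + 24*n^2*w^2 + 165*n^2*w + 56*n^2 - 360*n*w^2 - 616*n*w + 1344*w^2
(2) = 1.97*d^6 - 0.5*d^5 + 3.48*d^4 + 0.37*d^3 - 9.43*d^2 + 1.36*d - 2.39
(3) = -4*l^4 + 3*l^3 + 5*l^2 - 7*l - 1
(4) = 1.17*s^5 + 2.0625*s^4 - 8.5263*s^3 - 3.3261*s^2 + 12.6717*s - 9.5931
(5) = 48*u^3 + 98*u^2 + 42*u + 20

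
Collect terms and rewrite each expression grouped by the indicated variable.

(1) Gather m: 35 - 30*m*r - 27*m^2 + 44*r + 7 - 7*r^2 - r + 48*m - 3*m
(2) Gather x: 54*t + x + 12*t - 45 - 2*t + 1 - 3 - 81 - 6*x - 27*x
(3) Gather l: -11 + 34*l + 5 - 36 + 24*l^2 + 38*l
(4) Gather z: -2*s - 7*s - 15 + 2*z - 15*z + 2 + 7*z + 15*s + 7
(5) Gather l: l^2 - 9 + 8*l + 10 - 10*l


(1) = -27*m^2 + m*(45 - 30*r) - 7*r^2 + 43*r + 42
(2) = 64*t - 32*x - 128
(3) = 24*l^2 + 72*l - 42
(4) = 6*s - 6*z - 6
(5) = l^2 - 2*l + 1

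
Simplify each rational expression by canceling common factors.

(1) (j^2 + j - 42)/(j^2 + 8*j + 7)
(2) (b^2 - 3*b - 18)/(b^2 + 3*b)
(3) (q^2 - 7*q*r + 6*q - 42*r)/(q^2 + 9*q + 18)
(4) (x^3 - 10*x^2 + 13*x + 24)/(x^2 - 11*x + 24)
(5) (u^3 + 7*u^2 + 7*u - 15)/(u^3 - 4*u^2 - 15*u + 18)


(1) = (j - 6)/(j + 1)
(2) = (b - 6)/b
(3) = (q - 7*r)/(q + 3)
(4) = x + 1
(5) = (u + 5)/(u - 6)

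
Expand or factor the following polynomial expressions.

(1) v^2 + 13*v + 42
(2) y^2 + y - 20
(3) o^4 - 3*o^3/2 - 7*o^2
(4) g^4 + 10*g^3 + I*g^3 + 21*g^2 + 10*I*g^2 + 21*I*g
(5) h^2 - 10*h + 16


(1) = (v + 6)*(v + 7)
(2) = (y - 4)*(y + 5)
(3) = o^2*(o - 7/2)*(o + 2)
(4) = g*(g + 3)*(g + 7)*(g + I)
(5) = (h - 8)*(h - 2)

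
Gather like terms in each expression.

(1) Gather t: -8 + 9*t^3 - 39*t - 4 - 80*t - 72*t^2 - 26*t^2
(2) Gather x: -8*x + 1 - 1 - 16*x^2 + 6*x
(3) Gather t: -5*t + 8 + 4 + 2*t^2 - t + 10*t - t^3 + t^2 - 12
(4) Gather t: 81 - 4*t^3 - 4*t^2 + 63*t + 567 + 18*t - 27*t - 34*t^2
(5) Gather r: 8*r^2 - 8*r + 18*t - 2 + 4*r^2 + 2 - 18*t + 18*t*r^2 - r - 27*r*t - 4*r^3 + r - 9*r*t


(1) = 9*t^3 - 98*t^2 - 119*t - 12
(2) = -16*x^2 - 2*x
(3) = -t^3 + 3*t^2 + 4*t
(4) = -4*t^3 - 38*t^2 + 54*t + 648
(5) = -4*r^3 + r^2*(18*t + 12) + r*(-36*t - 8)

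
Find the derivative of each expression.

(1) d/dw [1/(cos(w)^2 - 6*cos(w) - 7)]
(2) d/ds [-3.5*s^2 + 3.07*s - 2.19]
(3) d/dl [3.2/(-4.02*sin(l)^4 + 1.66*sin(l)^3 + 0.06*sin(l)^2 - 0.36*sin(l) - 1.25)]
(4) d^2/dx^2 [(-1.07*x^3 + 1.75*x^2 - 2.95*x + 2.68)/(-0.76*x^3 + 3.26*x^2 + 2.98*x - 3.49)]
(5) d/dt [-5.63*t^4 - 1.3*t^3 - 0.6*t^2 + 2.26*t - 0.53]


(1) = 2*(cos(w) - 3)*sin(w)/(sin(w)^2 + 6*cos(w) + 6)^2
(2) = 3.07 - 7.0*s
(3) = (51.456*sin(l)^3 - 15.936*sin(l)^2 - 0.384*sin(l) + 1.152)*cos(l)/(4.02*sin(l)^4 - 1.66*sin(l)^3 - 0.06*sin(l)^2 + 0.36*sin(l) + 1.25)^2
(4) = (3.280464*x^6 + 24.763536*x^5 - 120.266352*x^4 + 324.64194*x^3 - 414.600768*x^2 + 166.01283*x - 89.850978)/(0.438976*x^9 - 5.648928*x^8 + 19.067184*x^7 + 15.700984*x^6 - 126.644376*x^5 - 23.004252*x^4 + 204.734948*x^3 - 26.14359*x^2 - 108.890094*x + 42.508549)
(5) = -22.52*t^3 - 3.9*t^2 - 1.2*t + 2.26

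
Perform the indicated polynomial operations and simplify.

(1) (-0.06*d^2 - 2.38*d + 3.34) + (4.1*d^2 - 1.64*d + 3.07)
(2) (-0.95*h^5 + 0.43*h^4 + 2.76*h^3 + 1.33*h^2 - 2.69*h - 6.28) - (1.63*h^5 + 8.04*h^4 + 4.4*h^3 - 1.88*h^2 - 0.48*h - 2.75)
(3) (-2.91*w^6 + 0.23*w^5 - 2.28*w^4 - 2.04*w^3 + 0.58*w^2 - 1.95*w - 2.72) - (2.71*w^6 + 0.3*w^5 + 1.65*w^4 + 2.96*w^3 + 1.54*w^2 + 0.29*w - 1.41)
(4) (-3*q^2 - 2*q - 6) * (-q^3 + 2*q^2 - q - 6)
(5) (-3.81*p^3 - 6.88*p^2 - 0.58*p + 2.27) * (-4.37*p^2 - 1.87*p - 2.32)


(1) = 4.04*d^2 - 4.02*d + 6.41
(2) = -2.58*h^5 - 7.61*h^4 - 1.64*h^3 + 3.21*h^2 - 2.21*h - 3.53
(3) = -5.62*w^6 - 0.07*w^5 - 3.93*w^4 - 5.0*w^3 - 0.96*w^2 - 2.24*w - 1.31
(4) = 3*q^5 - 4*q^4 + 5*q^3 + 8*q^2 + 18*q + 36
(5) = 16.6497*p^5 + 37.1903*p^4 + 24.2394*p^3 + 7.1263*p^2 - 2.8993*p - 5.2664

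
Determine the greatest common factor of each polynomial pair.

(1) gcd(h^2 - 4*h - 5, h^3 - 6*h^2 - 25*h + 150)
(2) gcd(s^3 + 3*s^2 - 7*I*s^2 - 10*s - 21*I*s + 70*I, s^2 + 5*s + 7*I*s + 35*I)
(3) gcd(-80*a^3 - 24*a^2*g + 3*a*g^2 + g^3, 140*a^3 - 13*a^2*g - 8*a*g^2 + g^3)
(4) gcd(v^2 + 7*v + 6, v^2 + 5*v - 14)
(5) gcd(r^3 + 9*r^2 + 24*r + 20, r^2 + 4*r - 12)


(1) = h - 5
(2) = s + 5
(3) = gcd((-5*a + g)*(4*a + g)^2, (-7*a + g)*(-5*a + g)*(4*a + g)) = 20*a^2 + a*g - g^2
(4) = gcd((v + 1)*(v + 6), (v - 2)*(v + 7)) = 1
(5) = 1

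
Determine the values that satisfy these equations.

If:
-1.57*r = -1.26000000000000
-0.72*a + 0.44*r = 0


Then:
a = 0.49
r = 0.80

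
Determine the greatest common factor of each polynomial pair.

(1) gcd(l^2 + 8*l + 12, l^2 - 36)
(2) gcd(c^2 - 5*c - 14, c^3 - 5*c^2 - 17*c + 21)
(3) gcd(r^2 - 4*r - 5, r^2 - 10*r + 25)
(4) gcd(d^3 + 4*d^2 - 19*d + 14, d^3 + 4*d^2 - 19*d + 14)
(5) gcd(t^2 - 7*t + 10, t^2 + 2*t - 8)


(1) = l + 6
(2) = gcd((c - 7)*(c + 2), (c - 7)*(c - 1)*(c + 3)) = c - 7
(3) = gcd((r - 5)*(r + 1), (r - 5)^2) = r - 5
(4) = d^3 + 4*d^2 - 19*d + 14
(5) = t - 2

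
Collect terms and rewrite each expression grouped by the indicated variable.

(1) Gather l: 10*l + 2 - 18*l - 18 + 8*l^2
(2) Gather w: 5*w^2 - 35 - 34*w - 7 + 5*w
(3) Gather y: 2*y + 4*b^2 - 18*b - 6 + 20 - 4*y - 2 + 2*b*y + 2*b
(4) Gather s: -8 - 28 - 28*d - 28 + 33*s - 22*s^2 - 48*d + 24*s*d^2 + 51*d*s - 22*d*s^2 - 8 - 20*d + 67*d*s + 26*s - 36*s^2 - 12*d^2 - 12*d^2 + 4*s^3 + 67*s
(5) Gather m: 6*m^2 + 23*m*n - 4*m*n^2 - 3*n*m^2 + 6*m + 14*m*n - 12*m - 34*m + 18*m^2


(1) = 8*l^2 - 8*l - 16
(2) = 5*w^2 - 29*w - 42
(3) = 4*b^2 - 16*b + y*(2*b - 2) + 12
(4) = -24*d^2 - 96*d + 4*s^3 + s^2*(-22*d - 58) + s*(24*d^2 + 118*d + 126) - 72
(5) = m^2*(24 - 3*n) + m*(-4*n^2 + 37*n - 40)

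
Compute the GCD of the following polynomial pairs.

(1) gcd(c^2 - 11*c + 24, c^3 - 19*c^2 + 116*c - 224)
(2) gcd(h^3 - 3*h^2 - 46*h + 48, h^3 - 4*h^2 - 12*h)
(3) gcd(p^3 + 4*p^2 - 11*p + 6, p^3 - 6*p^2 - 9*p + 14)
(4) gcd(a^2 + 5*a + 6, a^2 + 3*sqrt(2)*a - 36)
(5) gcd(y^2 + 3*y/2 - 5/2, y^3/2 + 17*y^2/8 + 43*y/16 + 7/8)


(1) = c - 8
(2) = gcd((h - 8)*(h - 1)*(h + 6), h*(h - 6)*(h + 2)) = 1
(3) = gcd((p - 1)^2*(p + 6), (p - 7)*(p - 1)*(p + 2)) = p - 1
(4) = 1
(5) = 1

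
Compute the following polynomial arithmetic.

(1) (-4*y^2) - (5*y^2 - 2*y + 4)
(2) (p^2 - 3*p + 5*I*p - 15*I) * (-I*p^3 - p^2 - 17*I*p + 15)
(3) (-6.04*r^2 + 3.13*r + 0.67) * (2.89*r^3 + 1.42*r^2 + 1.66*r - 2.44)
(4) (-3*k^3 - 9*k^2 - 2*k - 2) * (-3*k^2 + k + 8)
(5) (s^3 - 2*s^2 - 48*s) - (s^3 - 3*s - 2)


(1) = -9*y^2 + 2*y - 4
(2) = -I*p^5 + 4*p^4 + 3*I*p^4 - 12*p^3 - 22*I*p^3 + 100*p^2 + 66*I*p^2 - 300*p + 75*I*p - 225*I
(3) = -17.4556*r^5 + 0.4689*r^4 - 3.6455*r^3 + 20.8848*r^2 - 6.525*r - 1.6348
(4) = 9*k^5 + 24*k^4 - 27*k^3 - 68*k^2 - 18*k - 16
(5) = -2*s^2 - 45*s + 2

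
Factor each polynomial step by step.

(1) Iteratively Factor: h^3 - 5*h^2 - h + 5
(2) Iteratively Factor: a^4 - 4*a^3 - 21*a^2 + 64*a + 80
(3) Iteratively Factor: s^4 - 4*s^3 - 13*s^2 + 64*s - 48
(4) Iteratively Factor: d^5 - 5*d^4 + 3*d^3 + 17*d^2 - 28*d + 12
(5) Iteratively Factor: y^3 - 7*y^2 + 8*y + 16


(1) = (h + 1)*(h^2 - 6*h + 5) = (h - 1)*(h + 1)*(h - 5)
(2) = (a - 4)*(a^3 - 21*a - 20) = (a - 4)*(a + 1)*(a^2 - a - 20) = (a - 5)*(a - 4)*(a + 1)*(a + 4)
(3) = (s - 3)*(s^3 - s^2 - 16*s + 16) = (s - 3)*(s - 1)*(s^2 - 16) = (s - 3)*(s - 1)*(s + 4)*(s - 4)
(4) = (d - 1)*(d^4 - 4*d^3 - d^2 + 16*d - 12) = (d - 2)*(d - 1)*(d^3 - 2*d^2 - 5*d + 6) = (d - 3)*(d - 2)*(d - 1)*(d^2 + d - 2) = (d - 3)*(d - 2)*(d - 1)^2*(d + 2)
(5) = (y - 4)*(y^2 - 3*y - 4) = (y - 4)*(y + 1)*(y - 4)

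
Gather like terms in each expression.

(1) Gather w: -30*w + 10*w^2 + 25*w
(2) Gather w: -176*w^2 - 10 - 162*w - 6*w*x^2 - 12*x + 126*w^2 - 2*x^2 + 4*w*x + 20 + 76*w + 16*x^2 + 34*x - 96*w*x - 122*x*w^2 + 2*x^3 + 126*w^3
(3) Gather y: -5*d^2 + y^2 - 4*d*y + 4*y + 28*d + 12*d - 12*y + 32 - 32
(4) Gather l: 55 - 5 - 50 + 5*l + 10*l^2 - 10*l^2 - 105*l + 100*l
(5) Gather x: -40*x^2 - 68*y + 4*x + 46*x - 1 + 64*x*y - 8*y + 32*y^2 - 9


(1) = 10*w^2 - 5*w
(2) = 126*w^3 + w^2*(-122*x - 50) + w*(-6*x^2 - 92*x - 86) + 2*x^3 + 14*x^2 + 22*x + 10
(3) = -5*d^2 + 40*d + y^2 + y*(-4*d - 8)
(4) = 0
(5) = -40*x^2 + x*(64*y + 50) + 32*y^2 - 76*y - 10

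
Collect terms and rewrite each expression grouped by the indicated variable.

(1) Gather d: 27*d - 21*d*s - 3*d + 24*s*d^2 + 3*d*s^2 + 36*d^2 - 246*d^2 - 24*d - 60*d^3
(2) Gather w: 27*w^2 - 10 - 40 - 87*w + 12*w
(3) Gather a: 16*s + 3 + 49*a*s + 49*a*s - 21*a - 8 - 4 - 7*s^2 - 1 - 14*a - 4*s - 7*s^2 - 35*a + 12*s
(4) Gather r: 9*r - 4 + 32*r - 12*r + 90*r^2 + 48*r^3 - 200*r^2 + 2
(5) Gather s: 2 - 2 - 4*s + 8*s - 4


(1) = -60*d^3 + d^2*(24*s - 210) + d*(3*s^2 - 21*s)
(2) = 27*w^2 - 75*w - 50
(3) = a*(98*s - 70) - 14*s^2 + 24*s - 10
(4) = 48*r^3 - 110*r^2 + 29*r - 2
(5) = 4*s - 4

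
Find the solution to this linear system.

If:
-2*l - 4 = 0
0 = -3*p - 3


Then:
l = -2
p = -1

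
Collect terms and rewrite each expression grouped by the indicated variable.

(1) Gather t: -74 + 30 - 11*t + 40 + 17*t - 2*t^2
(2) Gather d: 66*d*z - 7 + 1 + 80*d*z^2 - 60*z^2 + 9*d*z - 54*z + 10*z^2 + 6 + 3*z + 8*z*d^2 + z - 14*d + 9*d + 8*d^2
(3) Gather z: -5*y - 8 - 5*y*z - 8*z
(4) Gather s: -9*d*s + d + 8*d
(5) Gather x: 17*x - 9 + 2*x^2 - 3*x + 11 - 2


(1) = -2*t^2 + 6*t - 4
(2) = d^2*(8*z + 8) + d*(80*z^2 + 75*z - 5) - 50*z^2 - 50*z
(3) = -5*y + z*(-5*y - 8) - 8
(4) = -9*d*s + 9*d
(5) = 2*x^2 + 14*x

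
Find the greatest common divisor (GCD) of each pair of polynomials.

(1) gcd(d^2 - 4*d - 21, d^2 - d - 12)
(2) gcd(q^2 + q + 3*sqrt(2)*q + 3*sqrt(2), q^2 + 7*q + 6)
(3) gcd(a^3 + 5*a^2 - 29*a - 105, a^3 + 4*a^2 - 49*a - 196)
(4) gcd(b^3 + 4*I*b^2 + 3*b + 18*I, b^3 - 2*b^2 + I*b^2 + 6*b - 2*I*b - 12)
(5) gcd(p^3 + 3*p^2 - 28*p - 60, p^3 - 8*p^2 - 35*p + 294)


(1) = gcd((d - 7)*(d + 3), (d - 4)*(d + 3)) = d + 3
(2) = q + 1
(3) = gcd((a - 5)*(a + 3)*(a + 7), (a - 7)*(a + 4)*(a + 7)) = a + 7
(4) = b^2 + I*b + 6
(5) = p + 6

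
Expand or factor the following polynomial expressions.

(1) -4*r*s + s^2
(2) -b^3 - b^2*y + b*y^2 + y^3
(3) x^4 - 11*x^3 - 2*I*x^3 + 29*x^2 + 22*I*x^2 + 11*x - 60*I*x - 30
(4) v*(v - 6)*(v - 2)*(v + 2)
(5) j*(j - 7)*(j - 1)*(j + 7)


(1) = s*(-4*r + s)
(2) = (-b + y)*(b + y)^2
(3) = (x - 6)*(x - 5)*(x - I)^2
(4) = v^4 - 6*v^3 - 4*v^2 + 24*v
(5) = j^4 - j^3 - 49*j^2 + 49*j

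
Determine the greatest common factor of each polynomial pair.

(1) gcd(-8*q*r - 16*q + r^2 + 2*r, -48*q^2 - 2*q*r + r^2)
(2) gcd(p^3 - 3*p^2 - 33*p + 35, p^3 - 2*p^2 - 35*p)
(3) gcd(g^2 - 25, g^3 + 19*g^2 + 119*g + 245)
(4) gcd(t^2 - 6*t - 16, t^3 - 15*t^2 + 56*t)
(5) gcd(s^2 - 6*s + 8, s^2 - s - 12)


(1) = gcd((-8*q + r)*(r + 2), (-8*q + r)*(6*q + r)) = 8*q - r
(2) = p^2 - 2*p - 35
(3) = gcd((g - 5)*(g + 5), (g + 5)*(g + 7)^2) = g + 5
(4) = t - 8
(5) = gcd((s - 4)*(s - 2), (s - 4)*(s + 3)) = s - 4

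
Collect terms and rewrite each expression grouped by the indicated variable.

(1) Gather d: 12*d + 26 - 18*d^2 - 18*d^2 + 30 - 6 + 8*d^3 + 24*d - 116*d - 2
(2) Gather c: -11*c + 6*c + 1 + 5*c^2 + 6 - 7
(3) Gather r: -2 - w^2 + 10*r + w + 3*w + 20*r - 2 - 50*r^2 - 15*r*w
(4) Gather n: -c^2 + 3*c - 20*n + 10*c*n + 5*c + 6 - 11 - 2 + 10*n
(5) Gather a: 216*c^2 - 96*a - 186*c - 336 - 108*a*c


(1) = 8*d^3 - 36*d^2 - 80*d + 48
(2) = 5*c^2 - 5*c
(3) = -50*r^2 + r*(30 - 15*w) - w^2 + 4*w - 4
(4) = -c^2 + 8*c + n*(10*c - 10) - 7
(5) = a*(-108*c - 96) + 216*c^2 - 186*c - 336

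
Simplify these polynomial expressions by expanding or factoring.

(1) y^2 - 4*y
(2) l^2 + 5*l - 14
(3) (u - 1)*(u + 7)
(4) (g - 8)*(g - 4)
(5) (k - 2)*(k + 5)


(1) = y*(y - 4)
(2) = (l - 2)*(l + 7)
(3) = u^2 + 6*u - 7
(4) = g^2 - 12*g + 32
(5) = k^2 + 3*k - 10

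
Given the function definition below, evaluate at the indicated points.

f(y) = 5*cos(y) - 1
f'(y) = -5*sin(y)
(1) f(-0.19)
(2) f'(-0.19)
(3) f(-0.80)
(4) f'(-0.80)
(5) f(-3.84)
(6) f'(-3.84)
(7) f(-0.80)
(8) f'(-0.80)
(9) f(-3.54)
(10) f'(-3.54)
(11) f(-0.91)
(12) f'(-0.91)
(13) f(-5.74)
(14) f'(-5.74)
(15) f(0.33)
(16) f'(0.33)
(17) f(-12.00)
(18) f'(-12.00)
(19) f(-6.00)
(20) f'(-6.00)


(1) = 3.91
(2) = 0.94
(3) = 2.48
(4) = 3.59
(5) = -4.83
(6) = -3.21
(7) = 2.48
(8) = 3.59
(9) = -5.61
(10) = -1.94
(11) = 2.07
(12) = 3.95
(13) = 3.28
(14) = -2.58
(15) = 3.73
(16) = -1.62
(17) = 3.22
(18) = -2.68
(19) = 3.80
(20) = -1.40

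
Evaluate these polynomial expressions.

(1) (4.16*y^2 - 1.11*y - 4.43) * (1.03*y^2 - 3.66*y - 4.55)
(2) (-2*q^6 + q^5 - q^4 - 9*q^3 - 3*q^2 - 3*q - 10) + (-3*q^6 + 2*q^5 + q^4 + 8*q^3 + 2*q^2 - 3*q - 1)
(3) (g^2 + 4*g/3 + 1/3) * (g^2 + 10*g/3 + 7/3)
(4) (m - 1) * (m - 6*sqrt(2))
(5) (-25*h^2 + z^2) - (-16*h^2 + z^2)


(1) = 4.2848*y^4 - 16.3689*y^3 - 19.4283*y^2 + 21.2643*y + 20.1565
(2) = -5*q^6 + 3*q^5 - q^3 - q^2 - 6*q - 11
(3) = g^4 + 14*g^3/3 + 64*g^2/9 + 38*g/9 + 7/9
(4) = m^2 - 6*sqrt(2)*m - m + 6*sqrt(2)
(5) = -9*h^2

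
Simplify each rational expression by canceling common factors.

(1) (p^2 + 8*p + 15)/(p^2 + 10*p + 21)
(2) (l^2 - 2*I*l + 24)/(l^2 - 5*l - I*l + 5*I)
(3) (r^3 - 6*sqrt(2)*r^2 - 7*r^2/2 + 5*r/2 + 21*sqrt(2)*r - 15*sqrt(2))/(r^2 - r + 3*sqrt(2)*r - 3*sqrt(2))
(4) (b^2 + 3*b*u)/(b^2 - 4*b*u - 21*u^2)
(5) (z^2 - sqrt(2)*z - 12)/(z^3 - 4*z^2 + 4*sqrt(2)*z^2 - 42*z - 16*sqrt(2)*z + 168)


(1) = (p + 5)/(p + 7)
(2) = (l^2 - 2*I*l + 24)/(l^2 + l*(-5 - I) + 5*I)
(3) = (2*r^2 + r*(-12*sqrt(2) - 5) + 30*sqrt(2))/(2*r + 6*sqrt(2))
(4) = -b/(-b + 7*u)
(5) = (z + 2*sqrt(2))/(z^2 + z*(-4 + 7*sqrt(2)) - 28*sqrt(2))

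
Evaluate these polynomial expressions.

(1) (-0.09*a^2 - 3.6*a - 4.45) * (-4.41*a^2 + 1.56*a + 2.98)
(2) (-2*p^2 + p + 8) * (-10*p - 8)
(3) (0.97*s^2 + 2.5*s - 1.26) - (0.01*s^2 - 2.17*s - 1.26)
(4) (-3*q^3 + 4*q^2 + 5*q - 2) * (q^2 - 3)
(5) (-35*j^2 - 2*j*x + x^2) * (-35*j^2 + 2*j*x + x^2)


(1) = 0.3969*a^4 + 15.7356*a^3 + 13.7403*a^2 - 17.67*a - 13.261
(2) = 20*p^3 + 6*p^2 - 88*p - 64
(3) = 0.96*s^2 + 4.67*s
(4) = -3*q^5 + 4*q^4 + 14*q^3 - 14*q^2 - 15*q + 6
(5) = 1225*j^4 - 74*j^2*x^2 + x^4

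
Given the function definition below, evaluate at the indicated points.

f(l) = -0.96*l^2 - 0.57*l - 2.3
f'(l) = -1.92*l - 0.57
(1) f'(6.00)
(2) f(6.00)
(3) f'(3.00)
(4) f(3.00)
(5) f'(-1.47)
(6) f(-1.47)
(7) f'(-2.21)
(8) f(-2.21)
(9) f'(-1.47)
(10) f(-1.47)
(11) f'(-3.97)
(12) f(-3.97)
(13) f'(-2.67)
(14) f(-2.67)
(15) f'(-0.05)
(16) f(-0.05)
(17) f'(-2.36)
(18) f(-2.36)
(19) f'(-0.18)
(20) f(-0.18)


(1) = -12.09
(2) = -40.28
(3) = -6.33
(4) = -12.65
(5) = 2.25
(6) = -3.54
(7) = 3.67
(8) = -5.73
(9) = 2.25
(10) = -3.54
(11) = 7.05
(12) = -15.17
(13) = 4.56
(14) = -7.62
(15) = -0.47
(16) = -2.27
(17) = 3.96
(18) = -6.30
(19) = -0.22
(20) = -2.23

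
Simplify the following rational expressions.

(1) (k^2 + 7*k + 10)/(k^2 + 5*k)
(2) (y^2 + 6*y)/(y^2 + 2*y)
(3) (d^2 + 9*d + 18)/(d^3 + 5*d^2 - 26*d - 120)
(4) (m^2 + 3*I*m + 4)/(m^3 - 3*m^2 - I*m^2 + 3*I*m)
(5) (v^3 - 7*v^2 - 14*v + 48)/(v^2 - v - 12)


(1) = (k + 2)/k
(2) = (y + 6)/(y + 2)
(3) = (d + 3)/(d^2 - d - 20)
(4) = (m + 4*I)/(m^2 - 3*m)
(5) = (v^2 - 10*v + 16)/(v - 4)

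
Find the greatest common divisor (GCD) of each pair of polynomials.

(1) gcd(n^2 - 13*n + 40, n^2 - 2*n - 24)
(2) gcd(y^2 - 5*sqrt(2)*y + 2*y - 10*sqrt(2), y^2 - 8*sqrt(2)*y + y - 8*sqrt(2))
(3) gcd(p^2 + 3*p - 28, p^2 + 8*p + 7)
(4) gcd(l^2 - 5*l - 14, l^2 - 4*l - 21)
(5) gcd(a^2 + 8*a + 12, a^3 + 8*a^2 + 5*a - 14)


(1) = 1
(2) = gcd((y + 2)*(y - 5*sqrt(2)), (y + 1)*(y - 8*sqrt(2))) = 1
(3) = gcd((p - 4)*(p + 7), (p + 1)*(p + 7)) = p + 7
(4) = gcd((l - 7)*(l + 2), (l - 7)*(l + 3)) = l - 7
(5) = a + 2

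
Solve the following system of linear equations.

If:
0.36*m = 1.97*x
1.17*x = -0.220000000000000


Then:
m = -1.03
x = -0.19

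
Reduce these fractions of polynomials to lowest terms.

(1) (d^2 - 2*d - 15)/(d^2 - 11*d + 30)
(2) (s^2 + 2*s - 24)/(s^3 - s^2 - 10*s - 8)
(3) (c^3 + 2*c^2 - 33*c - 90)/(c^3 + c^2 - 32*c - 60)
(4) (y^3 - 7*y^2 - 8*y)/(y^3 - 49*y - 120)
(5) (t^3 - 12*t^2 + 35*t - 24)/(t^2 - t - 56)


(1) = (d + 3)/(d - 6)
(2) = (s + 6)/(s^2 + 3*s + 2)
(3) = (c + 3)/(c + 2)
(4) = (y^2 + y)/(y^2 + 8*y + 15)
(5) = (t^2 - 4*t + 3)/(t + 7)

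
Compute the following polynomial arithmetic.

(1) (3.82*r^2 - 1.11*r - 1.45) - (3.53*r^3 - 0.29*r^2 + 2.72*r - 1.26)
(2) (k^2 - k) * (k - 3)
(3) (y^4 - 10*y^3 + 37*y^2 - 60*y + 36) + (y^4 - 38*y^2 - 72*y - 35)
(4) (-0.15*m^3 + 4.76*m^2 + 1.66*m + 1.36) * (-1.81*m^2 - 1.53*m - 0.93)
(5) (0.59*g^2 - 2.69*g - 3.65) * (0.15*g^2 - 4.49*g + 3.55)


(1) = -3.53*r^3 + 4.11*r^2 - 3.83*r - 0.19
(2) = k^3 - 4*k^2 + 3*k
(3) = 2*y^4 - 10*y^3 - y^2 - 132*y + 1
(4) = 0.2715*m^5 - 8.3861*m^4 - 10.1479*m^3 - 9.4282*m^2 - 3.6246*m - 1.2648
(5) = 0.0885*g^4 - 3.0526*g^3 + 13.6251*g^2 + 6.839*g - 12.9575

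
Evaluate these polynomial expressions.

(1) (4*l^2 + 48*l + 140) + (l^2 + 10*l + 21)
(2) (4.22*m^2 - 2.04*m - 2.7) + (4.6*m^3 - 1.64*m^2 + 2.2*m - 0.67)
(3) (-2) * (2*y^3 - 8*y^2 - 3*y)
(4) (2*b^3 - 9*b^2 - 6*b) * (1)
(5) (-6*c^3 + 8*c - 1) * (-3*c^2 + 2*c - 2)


(1) = 5*l^2 + 58*l + 161
(2) = 4.6*m^3 + 2.58*m^2 + 0.16*m - 3.37
(3) = -4*y^3 + 16*y^2 + 6*y
(4) = 2*b^3 - 9*b^2 - 6*b
(5) = 18*c^5 - 12*c^4 - 12*c^3 + 19*c^2 - 18*c + 2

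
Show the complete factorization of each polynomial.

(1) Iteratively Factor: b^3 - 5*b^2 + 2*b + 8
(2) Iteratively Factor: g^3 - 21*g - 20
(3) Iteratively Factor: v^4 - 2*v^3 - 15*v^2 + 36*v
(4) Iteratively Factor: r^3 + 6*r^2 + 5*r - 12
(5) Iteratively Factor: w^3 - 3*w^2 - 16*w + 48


(1) = (b - 2)*(b^2 - 3*b - 4) = (b - 4)*(b - 2)*(b + 1)
(2) = (g + 4)*(g^2 - 4*g - 5) = (g + 1)*(g + 4)*(g - 5)
(3) = (v - 3)*(v^3 + v^2 - 12*v) = v*(v - 3)*(v^2 + v - 12) = v*(v - 3)*(v + 4)*(v - 3)
(4) = (r + 4)*(r^2 + 2*r - 3) = (r + 3)*(r + 4)*(r - 1)
(5) = (w + 4)*(w^2 - 7*w + 12) = (w - 3)*(w + 4)*(w - 4)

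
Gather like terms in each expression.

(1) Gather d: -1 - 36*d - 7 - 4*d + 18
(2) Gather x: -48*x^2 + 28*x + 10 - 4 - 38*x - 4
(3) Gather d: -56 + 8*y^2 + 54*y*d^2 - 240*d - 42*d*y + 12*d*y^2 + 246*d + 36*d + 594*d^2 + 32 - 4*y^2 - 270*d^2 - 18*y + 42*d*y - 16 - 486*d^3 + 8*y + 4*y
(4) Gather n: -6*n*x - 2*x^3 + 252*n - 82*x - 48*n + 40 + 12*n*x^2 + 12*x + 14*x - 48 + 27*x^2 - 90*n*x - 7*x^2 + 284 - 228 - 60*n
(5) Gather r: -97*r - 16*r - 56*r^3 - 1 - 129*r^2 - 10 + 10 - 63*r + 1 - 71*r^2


(1) = 10 - 40*d
(2) = -48*x^2 - 10*x + 2
(3) = -486*d^3 + d^2*(54*y + 324) + d*(12*y^2 + 42) + 4*y^2 - 6*y - 40
(4) = n*(12*x^2 - 96*x + 144) - 2*x^3 + 20*x^2 - 56*x + 48
(5) = -56*r^3 - 200*r^2 - 176*r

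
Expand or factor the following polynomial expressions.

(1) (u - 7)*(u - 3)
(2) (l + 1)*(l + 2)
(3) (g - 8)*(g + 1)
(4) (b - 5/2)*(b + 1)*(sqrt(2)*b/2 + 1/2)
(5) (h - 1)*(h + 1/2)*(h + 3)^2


(1) = u^2 - 10*u + 21
(2) = l^2 + 3*l + 2
(3) = g^2 - 7*g - 8
(4) = sqrt(2)*b^3/2 - 3*sqrt(2)*b^2/4 + b^2/2 - 5*sqrt(2)*b/4 - 3*b/4 - 5/4
(5) = h^4 + 11*h^3/2 + 11*h^2/2 - 15*h/2 - 9/2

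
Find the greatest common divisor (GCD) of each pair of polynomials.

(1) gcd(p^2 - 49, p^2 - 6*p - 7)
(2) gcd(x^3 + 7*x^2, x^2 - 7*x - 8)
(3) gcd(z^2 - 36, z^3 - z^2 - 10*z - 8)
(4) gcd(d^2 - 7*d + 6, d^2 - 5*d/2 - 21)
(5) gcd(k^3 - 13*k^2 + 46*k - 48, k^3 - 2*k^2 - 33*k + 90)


(1) = gcd((p - 7)*(p + 7), (p - 7)*(p + 1)) = p - 7
(2) = 1
(3) = gcd((z - 6)*(z + 6), (z - 4)*(z + 1)*(z + 2)) = 1
(4) = d - 6
(5) = k - 3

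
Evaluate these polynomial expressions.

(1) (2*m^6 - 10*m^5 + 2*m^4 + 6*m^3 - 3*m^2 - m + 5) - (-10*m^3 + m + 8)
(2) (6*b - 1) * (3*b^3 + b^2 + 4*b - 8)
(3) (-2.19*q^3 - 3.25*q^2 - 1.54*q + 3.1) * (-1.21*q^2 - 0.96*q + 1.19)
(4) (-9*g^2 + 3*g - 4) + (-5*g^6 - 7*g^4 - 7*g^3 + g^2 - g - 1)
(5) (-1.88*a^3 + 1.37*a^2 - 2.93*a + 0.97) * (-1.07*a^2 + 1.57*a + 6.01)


(1) = 2*m^6 - 10*m^5 + 2*m^4 + 16*m^3 - 3*m^2 - 2*m - 3
(2) = 18*b^4 + 3*b^3 + 23*b^2 - 52*b + 8
(3) = 2.6499*q^5 + 6.0349*q^4 + 2.3773*q^3 - 6.1401*q^2 - 4.8086*q + 3.689
(4) = -5*g^6 - 7*g^4 - 7*g^3 - 8*g^2 + 2*g - 5
(5) = 2.0116*a^5 - 4.4175*a^4 - 6.0128*a^3 + 2.5957*a^2 - 16.0864*a + 5.8297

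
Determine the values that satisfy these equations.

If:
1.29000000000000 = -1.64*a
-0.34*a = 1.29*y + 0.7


Then:
a = -0.79
y = -0.34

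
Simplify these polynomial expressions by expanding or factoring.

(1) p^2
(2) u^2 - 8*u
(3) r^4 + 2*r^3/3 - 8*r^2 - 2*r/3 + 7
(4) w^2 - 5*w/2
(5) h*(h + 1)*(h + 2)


(1) = p^2
(2) = u*(u - 8)
(3) = (r - 7/3)*(r - 1)*(r + 1)*(r + 3)
(4) = w*(w - 5/2)
(5) = h^3 + 3*h^2 + 2*h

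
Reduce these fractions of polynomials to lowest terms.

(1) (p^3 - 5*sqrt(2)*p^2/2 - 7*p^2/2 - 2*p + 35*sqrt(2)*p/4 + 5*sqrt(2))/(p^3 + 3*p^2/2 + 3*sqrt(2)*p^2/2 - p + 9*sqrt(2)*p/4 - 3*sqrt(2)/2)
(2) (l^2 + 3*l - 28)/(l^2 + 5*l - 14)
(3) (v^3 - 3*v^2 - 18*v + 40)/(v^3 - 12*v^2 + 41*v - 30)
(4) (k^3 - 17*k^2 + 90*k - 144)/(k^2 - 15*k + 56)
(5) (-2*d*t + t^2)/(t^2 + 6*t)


(1) = (16*p^3 + p^2*(-40*sqrt(2) - 56) + p*(-32 + 140*sqrt(2)) + 80*sqrt(2))/(16*p^3 + p^2*(24 + 24*sqrt(2)) + p*(-16 + 36*sqrt(2)) - 24*sqrt(2))
(2) = (l - 4)/(l - 2)
(3) = (v^2 + 2*v - 8)/(v^2 - 7*v + 6)
(4) = (k^2 - 9*k + 18)/(k - 7)
(5) = (-2*d + t)/(t + 6)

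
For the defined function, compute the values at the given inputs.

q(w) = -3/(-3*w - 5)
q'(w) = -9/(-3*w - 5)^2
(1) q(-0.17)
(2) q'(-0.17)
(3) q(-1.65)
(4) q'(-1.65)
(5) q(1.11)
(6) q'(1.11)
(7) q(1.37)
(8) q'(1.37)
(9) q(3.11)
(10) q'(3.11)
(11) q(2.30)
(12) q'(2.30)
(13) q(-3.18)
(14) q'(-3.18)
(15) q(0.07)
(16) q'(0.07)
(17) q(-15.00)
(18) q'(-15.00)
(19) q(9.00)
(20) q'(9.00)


(1) = 0.67
(2) = -0.45
(3) = 60.00
(4) = -3600.00
(5) = 0.36
(6) = -0.13
(7) = 0.33
(8) = -0.11
(9) = 0.21
(10) = -0.04
(11) = 0.25
(12) = -0.06
(13) = -0.66
(14) = -0.44
(15) = 0.58
(16) = -0.33
(17) = -0.07
(18) = -0.01
(19) = 0.09
(20) = -0.01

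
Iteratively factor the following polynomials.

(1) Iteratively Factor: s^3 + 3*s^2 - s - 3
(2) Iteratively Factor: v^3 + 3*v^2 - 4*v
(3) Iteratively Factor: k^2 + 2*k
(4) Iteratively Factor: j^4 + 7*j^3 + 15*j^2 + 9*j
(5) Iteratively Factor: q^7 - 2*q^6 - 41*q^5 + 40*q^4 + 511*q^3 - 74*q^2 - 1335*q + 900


(1) = (s - 1)*(s^2 + 4*s + 3) = (s - 1)*(s + 3)*(s + 1)
(2) = (v + 4)*(v^2 - v) = v*(v + 4)*(v - 1)
(3) = (k)*(k + 2)
(4) = (j)*(j^3 + 7*j^2 + 15*j + 9) = j*(j + 1)*(j^2 + 6*j + 9) = j*(j + 1)*(j + 3)*(j + 3)
(5) = (q + 4)*(q^6 - 6*q^5 - 17*q^4 + 108*q^3 + 79*q^2 - 390*q + 225) = (q - 1)*(q + 4)*(q^5 - 5*q^4 - 22*q^3 + 86*q^2 + 165*q - 225) = (q - 1)*(q + 3)*(q + 4)*(q^4 - 8*q^3 + 2*q^2 + 80*q - 75) = (q - 5)*(q - 1)*(q + 3)*(q + 4)*(q^3 - 3*q^2 - 13*q + 15) = (q - 5)*(q - 1)*(q + 3)^2*(q + 4)*(q^2 - 6*q + 5) = (q - 5)*(q - 1)^2*(q + 3)^2*(q + 4)*(q - 5)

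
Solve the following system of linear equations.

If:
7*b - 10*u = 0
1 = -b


Then:
b = -1
u = -7/10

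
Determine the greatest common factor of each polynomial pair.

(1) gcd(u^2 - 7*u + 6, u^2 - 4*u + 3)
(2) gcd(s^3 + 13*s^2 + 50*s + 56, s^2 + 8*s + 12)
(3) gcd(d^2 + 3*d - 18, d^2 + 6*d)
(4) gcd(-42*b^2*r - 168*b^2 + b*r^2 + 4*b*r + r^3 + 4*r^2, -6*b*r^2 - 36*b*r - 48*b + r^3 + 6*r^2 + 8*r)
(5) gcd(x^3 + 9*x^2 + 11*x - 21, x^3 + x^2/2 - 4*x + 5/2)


(1) = gcd((u - 6)*(u - 1), (u - 3)*(u - 1)) = u - 1
(2) = s + 2
(3) = d + 6
(4) = -6*b*r - 24*b + r^2 + 4*r
(5) = x - 1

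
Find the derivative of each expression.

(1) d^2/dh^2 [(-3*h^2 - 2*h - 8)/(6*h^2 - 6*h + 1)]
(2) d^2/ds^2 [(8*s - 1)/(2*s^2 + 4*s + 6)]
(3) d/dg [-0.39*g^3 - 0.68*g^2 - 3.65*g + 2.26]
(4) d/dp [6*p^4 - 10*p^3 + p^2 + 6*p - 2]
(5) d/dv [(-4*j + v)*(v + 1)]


(1) = 30*(-12*h^3 - 54*h^2 + 60*h - 17)/(216*h^6 - 648*h^5 + 756*h^4 - 432*h^3 + 126*h^2 - 18*h + 1)
(2) = (3*(-8*s - 5)*(s^2 + 2*s + 3) + (s + 1)^2*(32*s - 4))/(s^2 + 2*s + 3)^3
(3) = -1.17*g^2 - 1.36*g - 3.65
(4) = 24*p^3 - 30*p^2 + 2*p + 6
(5) = -4*j + 2*v + 1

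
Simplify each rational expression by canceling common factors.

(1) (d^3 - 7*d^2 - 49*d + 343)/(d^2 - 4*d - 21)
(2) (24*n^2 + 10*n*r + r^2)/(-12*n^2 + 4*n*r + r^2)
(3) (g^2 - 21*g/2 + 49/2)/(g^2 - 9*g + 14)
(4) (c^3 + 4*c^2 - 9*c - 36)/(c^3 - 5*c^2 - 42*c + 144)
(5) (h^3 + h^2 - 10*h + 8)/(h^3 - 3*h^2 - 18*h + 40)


(1) = (d^2 - 49)/(d + 3)
(2) = (4*n + r)/(-2*n + r)
(3) = (2*g - 7)/(2*g - 4)
(4) = (c^2 + 7*c + 12)/(c^2 - 2*c - 48)
(5) = (h - 1)/(h - 5)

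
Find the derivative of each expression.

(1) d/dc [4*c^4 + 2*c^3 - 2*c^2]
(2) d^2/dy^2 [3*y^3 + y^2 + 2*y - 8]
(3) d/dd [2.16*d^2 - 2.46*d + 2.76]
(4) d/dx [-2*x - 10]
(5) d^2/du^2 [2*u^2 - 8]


(1) = 2*c*(8*c^2 + 3*c - 2)
(2) = 18*y + 2
(3) = 4.32*d - 2.46
(4) = -2
(5) = 4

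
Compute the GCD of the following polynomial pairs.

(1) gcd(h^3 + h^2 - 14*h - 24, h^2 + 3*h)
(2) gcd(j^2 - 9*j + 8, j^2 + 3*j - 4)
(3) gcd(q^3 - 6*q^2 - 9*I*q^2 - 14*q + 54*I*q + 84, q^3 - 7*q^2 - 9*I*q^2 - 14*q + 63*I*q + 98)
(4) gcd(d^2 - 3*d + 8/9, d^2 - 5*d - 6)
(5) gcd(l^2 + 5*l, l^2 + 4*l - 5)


(1) = h + 3
(2) = gcd((j - 8)*(j - 1), (j - 1)*(j + 4)) = j - 1
(3) = gcd((q - 6)*(q - 7*I)*(q - 2*I), (q - 7)*(q - 7*I)*(q - 2*I)) = q^2 - 9*I*q - 14
(4) = gcd((d - 8/3)*(d - 1/3), (d - 6)*(d + 1)) = 1
(5) = l + 5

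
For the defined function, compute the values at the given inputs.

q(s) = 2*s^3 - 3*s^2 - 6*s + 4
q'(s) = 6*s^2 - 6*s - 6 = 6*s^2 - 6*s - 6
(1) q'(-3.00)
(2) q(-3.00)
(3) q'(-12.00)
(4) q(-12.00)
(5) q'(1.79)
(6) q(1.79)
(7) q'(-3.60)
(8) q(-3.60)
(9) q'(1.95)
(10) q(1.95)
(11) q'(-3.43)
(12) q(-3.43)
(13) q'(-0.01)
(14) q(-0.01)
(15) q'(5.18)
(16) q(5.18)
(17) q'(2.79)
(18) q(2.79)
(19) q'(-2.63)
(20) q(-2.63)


(1) = 66.00
(2) = -59.00
(3) = 930.00
(4) = -3812.00
(5) = 2.48
(6) = -4.88
(7) = 93.36
(8) = -106.59
(9) = 5.11
(10) = -4.28
(11) = 85.17
(12) = -91.42
(13) = -5.94
(14) = 4.06
(15) = 123.91
(16) = 170.41
(17) = 23.96
(18) = 7.34
(19) = 51.28
(20) = -37.35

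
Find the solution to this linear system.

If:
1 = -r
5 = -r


Then:
No Solution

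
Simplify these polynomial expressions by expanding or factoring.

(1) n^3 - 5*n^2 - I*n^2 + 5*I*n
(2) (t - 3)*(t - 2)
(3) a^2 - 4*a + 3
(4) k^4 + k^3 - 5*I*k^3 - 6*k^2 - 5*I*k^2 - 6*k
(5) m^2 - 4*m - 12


(1) = n*(n - 5)*(n - I)
(2) = t^2 - 5*t + 6
(3) = (a - 3)*(a - 1)
(4) = k*(k + 1)*(k - 3*I)*(k - 2*I)
(5) = (m - 6)*(m + 2)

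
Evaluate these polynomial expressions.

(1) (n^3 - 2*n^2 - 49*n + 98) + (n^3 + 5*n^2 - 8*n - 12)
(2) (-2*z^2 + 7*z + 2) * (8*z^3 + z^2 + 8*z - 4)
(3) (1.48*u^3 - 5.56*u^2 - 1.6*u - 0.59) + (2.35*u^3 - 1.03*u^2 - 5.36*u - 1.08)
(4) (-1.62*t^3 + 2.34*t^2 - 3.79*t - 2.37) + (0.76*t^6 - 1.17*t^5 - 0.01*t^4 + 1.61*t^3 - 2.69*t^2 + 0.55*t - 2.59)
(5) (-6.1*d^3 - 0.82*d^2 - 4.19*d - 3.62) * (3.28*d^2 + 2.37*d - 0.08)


(1) = 2*n^3 + 3*n^2 - 57*n + 86
(2) = -16*z^5 + 54*z^4 + 7*z^3 + 66*z^2 - 12*z - 8
(3) = 3.83*u^3 - 6.59*u^2 - 6.96*u - 1.67
(4) = 0.76*t^6 - 1.17*t^5 - 0.01*t^4 - 0.01*t^3 - 0.35*t^2 - 3.24*t - 4.96
(5) = -20.008*d^5 - 17.1466*d^4 - 15.1986*d^3 - 21.7383*d^2 - 8.2442*d + 0.2896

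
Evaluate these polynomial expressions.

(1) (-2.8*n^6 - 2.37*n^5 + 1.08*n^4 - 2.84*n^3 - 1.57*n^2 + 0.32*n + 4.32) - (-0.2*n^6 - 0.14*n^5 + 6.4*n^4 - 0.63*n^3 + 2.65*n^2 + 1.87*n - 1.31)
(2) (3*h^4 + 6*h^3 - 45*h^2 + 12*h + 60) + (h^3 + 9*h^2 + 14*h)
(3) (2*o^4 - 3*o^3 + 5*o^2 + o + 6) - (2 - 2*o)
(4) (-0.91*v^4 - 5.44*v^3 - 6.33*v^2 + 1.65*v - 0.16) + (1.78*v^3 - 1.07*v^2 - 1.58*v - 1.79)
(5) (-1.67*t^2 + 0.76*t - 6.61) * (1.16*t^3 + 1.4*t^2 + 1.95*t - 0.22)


(1) = -2.6*n^6 - 2.23*n^5 - 5.32*n^4 - 2.21*n^3 - 4.22*n^2 - 1.55*n + 5.63
(2) = 3*h^4 + 7*h^3 - 36*h^2 + 26*h + 60
(3) = 2*o^4 - 3*o^3 + 5*o^2 + 3*o + 4
(4) = -0.91*v^4 - 3.66*v^3 - 7.4*v^2 + 0.07*v - 1.95
(5) = -1.9372*t^5 - 1.4564*t^4 - 9.8601*t^3 - 7.4046*t^2 - 13.0567*t + 1.4542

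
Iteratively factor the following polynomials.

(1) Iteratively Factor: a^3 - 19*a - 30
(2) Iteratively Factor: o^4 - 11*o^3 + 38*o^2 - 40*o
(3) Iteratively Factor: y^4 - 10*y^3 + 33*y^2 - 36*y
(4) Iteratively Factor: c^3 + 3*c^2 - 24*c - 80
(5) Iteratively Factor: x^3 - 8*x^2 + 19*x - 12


(1) = (a - 5)*(a^2 + 5*a + 6) = (a - 5)*(a + 3)*(a + 2)
(2) = (o - 5)*(o^3 - 6*o^2 + 8*o) = o*(o - 5)*(o^2 - 6*o + 8) = o*(o - 5)*(o - 4)*(o - 2)
(3) = (y)*(y^3 - 10*y^2 + 33*y - 36) = y*(y - 4)*(y^2 - 6*y + 9) = y*(y - 4)*(y - 3)*(y - 3)
(4) = (c + 4)*(c^2 - c - 20) = (c + 4)^2*(c - 5)
(5) = (x - 3)*(x^2 - 5*x + 4) = (x - 3)*(x - 1)*(x - 4)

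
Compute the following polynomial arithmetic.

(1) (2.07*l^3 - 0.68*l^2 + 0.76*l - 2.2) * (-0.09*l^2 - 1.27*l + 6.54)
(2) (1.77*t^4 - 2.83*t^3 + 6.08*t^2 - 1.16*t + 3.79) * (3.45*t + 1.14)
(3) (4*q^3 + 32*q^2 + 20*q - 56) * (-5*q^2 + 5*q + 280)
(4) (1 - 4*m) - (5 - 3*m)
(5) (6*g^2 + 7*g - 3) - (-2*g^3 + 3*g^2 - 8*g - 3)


(1) = -0.1863*l^5 - 2.5677*l^4 + 14.333*l^3 - 5.2144*l^2 + 7.7644*l - 14.388
(2) = 6.1065*t^5 - 7.7457*t^4 + 17.7498*t^3 + 2.9292*t^2 + 11.7531*t + 4.3206
(3) = -20*q^5 - 140*q^4 + 1180*q^3 + 9340*q^2 + 5320*q - 15680
(4) = -m - 4
(5) = 2*g^3 + 3*g^2 + 15*g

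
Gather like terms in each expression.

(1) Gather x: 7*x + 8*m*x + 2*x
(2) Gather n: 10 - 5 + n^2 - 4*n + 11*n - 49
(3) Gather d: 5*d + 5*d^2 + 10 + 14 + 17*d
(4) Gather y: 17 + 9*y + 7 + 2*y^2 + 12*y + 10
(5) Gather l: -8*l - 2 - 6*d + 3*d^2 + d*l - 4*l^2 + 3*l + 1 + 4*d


(1) = x*(8*m + 9)
(2) = n^2 + 7*n - 44
(3) = 5*d^2 + 22*d + 24
(4) = 2*y^2 + 21*y + 34
(5) = 3*d^2 - 2*d - 4*l^2 + l*(d - 5) - 1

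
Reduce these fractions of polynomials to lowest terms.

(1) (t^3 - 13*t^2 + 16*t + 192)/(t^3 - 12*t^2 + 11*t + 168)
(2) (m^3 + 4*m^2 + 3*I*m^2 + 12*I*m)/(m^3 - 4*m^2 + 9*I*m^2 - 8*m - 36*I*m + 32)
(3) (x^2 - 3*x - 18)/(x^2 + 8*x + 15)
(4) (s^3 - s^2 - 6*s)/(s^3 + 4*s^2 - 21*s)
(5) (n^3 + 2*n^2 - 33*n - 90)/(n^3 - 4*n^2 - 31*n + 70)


(1) = (t - 8)/(t - 7)
(2) = (m^3 + m^2*(4 + 3*I) + 12*I*m)/(m^3 + m^2*(-4 + 9*I) + m*(-8 - 36*I) + 32)
(3) = (x - 6)/(x + 5)
(4) = (s + 2)/(s + 7)
(5) = (n^2 - 3*n - 18)/(n^2 - 9*n + 14)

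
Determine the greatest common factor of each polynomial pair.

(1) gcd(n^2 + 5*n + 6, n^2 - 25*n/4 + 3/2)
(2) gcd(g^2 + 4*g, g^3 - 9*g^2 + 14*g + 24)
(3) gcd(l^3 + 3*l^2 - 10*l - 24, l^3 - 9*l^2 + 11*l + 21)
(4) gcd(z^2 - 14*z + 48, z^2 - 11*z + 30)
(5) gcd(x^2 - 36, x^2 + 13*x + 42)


(1) = 1
(2) = gcd(g*(g + 4), (g - 6)*(g - 4)*(g + 1)) = 1
(3) = gcd((l - 3)*(l + 2)*(l + 4), (l - 7)*(l - 3)*(l + 1)) = l - 3
(4) = z - 6
(5) = gcd((x - 6)*(x + 6), (x + 6)*(x + 7)) = x + 6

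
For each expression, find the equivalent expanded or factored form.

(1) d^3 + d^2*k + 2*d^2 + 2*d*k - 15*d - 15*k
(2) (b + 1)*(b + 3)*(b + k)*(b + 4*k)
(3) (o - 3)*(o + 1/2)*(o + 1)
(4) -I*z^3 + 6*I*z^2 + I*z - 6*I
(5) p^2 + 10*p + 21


(1) = (d - 3)*(d + 5)*(d + k)
(2) = b^4 + 5*b^3*k + 4*b^3 + 4*b^2*k^2 + 20*b^2*k + 3*b^2 + 16*b*k^2 + 15*b*k + 12*k^2
(3) = o^3 - 3*o^2/2 - 4*o - 3/2
(4) = (z - 6)*(z - 1)*(-I*z - I)
(5) = (p + 3)*(p + 7)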